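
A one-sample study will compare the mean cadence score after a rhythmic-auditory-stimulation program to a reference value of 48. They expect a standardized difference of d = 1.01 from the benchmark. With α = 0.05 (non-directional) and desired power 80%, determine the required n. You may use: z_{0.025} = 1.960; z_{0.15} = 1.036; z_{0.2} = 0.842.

For a one-sample test: n = ((z_{α/2} + z_β) / d)².
z_{α/2} + z_β = 1.960 + 0.842 = 2.802.
n = (2.802 / 1.01)² = 2.774² = 7.70.
Round up.

n = 8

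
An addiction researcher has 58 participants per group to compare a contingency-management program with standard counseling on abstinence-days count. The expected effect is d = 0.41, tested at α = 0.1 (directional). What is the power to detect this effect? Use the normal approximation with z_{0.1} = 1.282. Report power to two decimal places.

For two equal groups, power = Φ(d·√(n/2) − z_{α}).
d·√(n/2) = 0.41 × √(58/2) = 0.41 × 5.385 = 2.208.
z_β = 2.208 − 1.282 = 0.926.
Power = Φ(0.926) = 0.823.

power ≈ 0.82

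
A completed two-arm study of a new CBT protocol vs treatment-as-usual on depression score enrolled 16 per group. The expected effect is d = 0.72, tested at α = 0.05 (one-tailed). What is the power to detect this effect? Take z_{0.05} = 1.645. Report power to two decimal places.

power ≈ 0.65

For two equal groups, power = Φ(d·√(n/2) − z_{α}).
d·√(n/2) = 0.72 × √(16/2) = 0.72 × 2.828 = 2.036.
z_β = 2.036 − 1.645 = 0.391.
Power = Φ(0.391) = 0.652.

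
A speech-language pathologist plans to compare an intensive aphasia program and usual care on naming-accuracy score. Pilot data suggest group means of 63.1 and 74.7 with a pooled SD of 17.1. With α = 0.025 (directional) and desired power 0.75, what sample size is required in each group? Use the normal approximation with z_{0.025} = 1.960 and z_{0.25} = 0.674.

n = 31 per group

Cohen's d = |M₁ − M₂| / SD_pooled = |63.1 − 74.7| / 17.1 = 11.6 / 17.1 = 0.678.
For two independent groups with equal n: n = 2·((z_{α} + z_β) / d)².
z_{α} + z_β = 1.960 + 0.674 = 2.634.
n = 2 × (2.634 / 0.678)² = 2 × 3.885² = 2 × 15.09 = 30.2.
Round up to the next whole participant.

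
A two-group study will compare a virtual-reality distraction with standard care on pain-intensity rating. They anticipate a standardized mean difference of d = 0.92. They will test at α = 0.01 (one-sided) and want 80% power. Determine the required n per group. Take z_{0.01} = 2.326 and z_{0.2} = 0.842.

For two independent groups with equal n: n = 2·((z_{α} + z_β) / d)².
z_{α} + z_β = 2.326 + 0.842 = 3.168.
n = 2 × (3.168 / 0.92)² = 2 × 3.443² = 2 × 11.86 = 23.7.
Round up to the next whole participant.

n = 24 per group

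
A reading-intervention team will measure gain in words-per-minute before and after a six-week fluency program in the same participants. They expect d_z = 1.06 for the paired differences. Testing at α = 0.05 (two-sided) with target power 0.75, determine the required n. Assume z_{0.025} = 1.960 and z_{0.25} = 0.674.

n = 7 pairs

For a paired (one-sample on differences) test: n = ((z_{α/2} + z_β) / d)².
z_{α/2} + z_β = 1.960 + 0.674 = 2.634.
n = (2.634 / 1.06)² = 2.485² = 6.17.
Round up.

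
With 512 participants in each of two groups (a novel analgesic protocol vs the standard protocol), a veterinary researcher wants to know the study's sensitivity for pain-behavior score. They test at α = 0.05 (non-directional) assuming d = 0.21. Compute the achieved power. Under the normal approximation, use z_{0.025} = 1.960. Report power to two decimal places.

For two equal groups, power = Φ(d·√(n/2) − z_{α/2}).
d·√(n/2) = 0.21 × √(512/2) = 0.21 × 16.000 = 3.360.
z_β = 3.360 − 1.960 = 1.400.
Power = Φ(1.400) = 0.919.

power ≈ 0.92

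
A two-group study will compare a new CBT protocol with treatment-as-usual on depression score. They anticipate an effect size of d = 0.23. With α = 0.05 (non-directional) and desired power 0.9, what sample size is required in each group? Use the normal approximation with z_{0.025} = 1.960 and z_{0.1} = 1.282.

For two independent groups with equal n: n = 2·((z_{α/2} + z_β) / d)².
z_{α/2} + z_β = 1.960 + 1.282 = 3.242.
n = 2 × (3.242 / 0.23)² = 2 × 14.096² = 2 × 198.69 = 397.4.
Round up to the next whole participant.

n = 398 per group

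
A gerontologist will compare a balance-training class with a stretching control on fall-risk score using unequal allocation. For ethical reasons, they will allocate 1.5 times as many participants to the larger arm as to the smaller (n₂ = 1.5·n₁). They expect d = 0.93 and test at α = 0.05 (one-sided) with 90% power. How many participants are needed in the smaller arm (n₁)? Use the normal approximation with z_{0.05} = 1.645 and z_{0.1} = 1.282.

With allocation ratio k = n₂/n₁ = 1.5, Var(x̄₁−x̄₂) = σ²(1/n₁ + 1/(k·n₁)) = σ²·(k+1)/(k·n₁).
So n₁ = (1 + 1/k)·((z_{α} + z_β)/d)² = 1.667 × (2.927/0.93)².
n₁ = 1.667 × 9.91 = 16.5.
Round up: n₁ = 17, giving n₂ = ⌈1.5 × 17⌉ = ⌈25.5⌉ = 26.

n₁ = 17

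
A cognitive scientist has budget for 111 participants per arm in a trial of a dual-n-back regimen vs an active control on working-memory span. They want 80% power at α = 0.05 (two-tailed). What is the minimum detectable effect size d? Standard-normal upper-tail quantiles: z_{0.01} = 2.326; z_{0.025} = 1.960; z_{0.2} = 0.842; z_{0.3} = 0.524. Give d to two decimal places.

d_min ≈ 0.38

For two independent groups of n = 111 each: d_min = (z_{α/2} + z_β)·√(2/n).
z-sum = 1.960 + 0.842 = 2.802.
d_min = 2.802 × √(2/111) = 2.802 × 0.1342 = 0.376.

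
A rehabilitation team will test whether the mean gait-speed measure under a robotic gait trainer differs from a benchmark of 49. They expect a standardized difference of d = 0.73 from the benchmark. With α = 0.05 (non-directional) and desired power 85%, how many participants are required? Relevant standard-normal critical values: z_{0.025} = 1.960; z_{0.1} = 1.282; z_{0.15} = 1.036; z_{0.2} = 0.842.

n = 17

For a one-sample test: n = ((z_{α/2} + z_β) / d)².
z_{α/2} + z_β = 1.960 + 1.036 = 2.996.
n = (2.996 / 0.73)² = 4.104² = 16.84.
Round up.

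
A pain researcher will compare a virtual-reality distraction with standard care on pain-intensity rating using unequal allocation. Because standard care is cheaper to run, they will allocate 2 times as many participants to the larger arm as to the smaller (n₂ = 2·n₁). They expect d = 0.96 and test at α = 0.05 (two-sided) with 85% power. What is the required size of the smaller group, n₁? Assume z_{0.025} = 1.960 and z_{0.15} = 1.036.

With allocation ratio k = n₂/n₁ = 2, Var(x̄₁−x̄₂) = σ²(1/n₁ + 1/(k·n₁)) = σ²·(k+1)/(k·n₁).
So n₁ = (1 + 1/k)·((z_{α/2} + z_β)/d)² = 1.500 × (2.996/0.96)².
n₁ = 1.500 × 9.74 = 14.6.
Round up: n₁ = 15, giving n₂ = 2 × 15 = 30.

n₁ = 15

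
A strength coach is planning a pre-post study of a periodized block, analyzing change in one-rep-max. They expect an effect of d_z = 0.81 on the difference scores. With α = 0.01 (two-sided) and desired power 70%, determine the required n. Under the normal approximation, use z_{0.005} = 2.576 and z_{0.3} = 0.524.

For a paired (one-sample on differences) test: n = ((z_{α/2} + z_β) / d)².
z_{α/2} + z_β = 2.576 + 0.524 = 3.100.
n = (3.100 / 0.81)² = 3.827² = 14.65.
Round up.

n = 15 pairs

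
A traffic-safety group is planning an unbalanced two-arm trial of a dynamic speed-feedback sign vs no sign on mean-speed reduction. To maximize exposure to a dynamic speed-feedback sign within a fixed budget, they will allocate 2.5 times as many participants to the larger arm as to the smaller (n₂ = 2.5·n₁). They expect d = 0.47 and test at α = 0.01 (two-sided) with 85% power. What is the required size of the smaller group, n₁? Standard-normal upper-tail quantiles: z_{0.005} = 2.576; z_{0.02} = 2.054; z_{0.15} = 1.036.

n₁ = 83

With allocation ratio k = n₂/n₁ = 2.5, Var(x̄₁−x̄₂) = σ²(1/n₁ + 1/(k·n₁)) = σ²·(k+1)/(k·n₁).
So n₁ = (1 + 1/k)·((z_{α/2} + z_β)/d)² = 1.400 × (3.612/0.47)².
n₁ = 1.400 × 59.06 = 82.7.
Round up: n₁ = 83, giving n₂ = ⌈2.5 × 83⌉ = ⌈207.5⌉ = 208.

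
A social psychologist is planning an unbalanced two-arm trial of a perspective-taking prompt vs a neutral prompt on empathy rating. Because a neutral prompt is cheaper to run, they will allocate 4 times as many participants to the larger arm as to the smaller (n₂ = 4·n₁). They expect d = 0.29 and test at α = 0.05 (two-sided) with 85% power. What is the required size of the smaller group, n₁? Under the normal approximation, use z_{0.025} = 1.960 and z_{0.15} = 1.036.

n₁ = 134

With allocation ratio k = n₂/n₁ = 4, Var(x̄₁−x̄₂) = σ²(1/n₁ + 1/(k·n₁)) = σ²·(k+1)/(k·n₁).
So n₁ = (1 + 1/k)·((z_{α/2} + z_β)/d)² = 1.250 × (2.996/0.29)².
n₁ = 1.250 × 106.73 = 133.4.
Round up: n₁ = 134, giving n₂ = 4 × 134 = 536.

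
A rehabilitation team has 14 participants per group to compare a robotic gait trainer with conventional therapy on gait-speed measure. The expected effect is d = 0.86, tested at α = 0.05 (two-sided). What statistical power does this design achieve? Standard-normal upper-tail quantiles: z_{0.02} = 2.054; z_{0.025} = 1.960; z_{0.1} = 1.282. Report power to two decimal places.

For two equal groups, power = Φ(d·√(n/2) − z_{α/2}).
d·√(n/2) = 0.86 × √(14/2) = 0.86 × 2.646 = 2.275.
z_β = 2.275 − 1.960 = 0.315.
Power = Φ(0.315) = 0.624.

power ≈ 0.62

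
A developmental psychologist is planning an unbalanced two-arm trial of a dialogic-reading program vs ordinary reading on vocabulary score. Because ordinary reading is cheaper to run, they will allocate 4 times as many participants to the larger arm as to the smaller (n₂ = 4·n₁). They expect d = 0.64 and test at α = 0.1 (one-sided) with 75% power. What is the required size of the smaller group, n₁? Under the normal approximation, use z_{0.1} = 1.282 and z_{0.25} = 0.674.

With allocation ratio k = n₂/n₁ = 4, Var(x̄₁−x̄₂) = σ²(1/n₁ + 1/(k·n₁)) = σ²·(k+1)/(k·n₁).
So n₁ = (1 + 1/k)·((z_{α} + z_β)/d)² = 1.250 × (1.956/0.64)².
n₁ = 1.250 × 9.34 = 11.7.
Round up: n₁ = 12, giving n₂ = 4 × 12 = 48.

n₁ = 12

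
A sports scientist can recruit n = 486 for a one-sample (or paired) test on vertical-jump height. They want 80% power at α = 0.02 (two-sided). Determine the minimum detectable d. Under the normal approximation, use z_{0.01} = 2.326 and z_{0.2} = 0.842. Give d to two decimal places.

For a single sample (or paired design) of n = 486: d_min = (z_{α/2} + z_β)/√n.
z-sum = 2.326 + 0.842 = 3.168.
d_min = 3.168 / √486 = 3.168 / 22.045 = 0.144.

d_min ≈ 0.14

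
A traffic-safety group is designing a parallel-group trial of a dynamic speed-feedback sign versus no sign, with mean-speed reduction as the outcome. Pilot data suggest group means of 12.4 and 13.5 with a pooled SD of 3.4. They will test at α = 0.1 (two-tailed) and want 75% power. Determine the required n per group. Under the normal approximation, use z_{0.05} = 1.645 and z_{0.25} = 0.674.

n = 103 per group

Cohen's d = |M₁ − M₂| / SD_pooled = |12.4 − 13.5| / 3.4 = 1.1 / 3.4 = 0.324.
For two independent groups with equal n: n = 2·((z_{α/2} + z_β) / d)².
z_{α/2} + z_β = 1.645 + 0.674 = 2.319.
n = 2 × (2.319 / 0.324)² = 2 × 7.157² = 2 × 51.23 = 102.5.
Round up to the next whole participant.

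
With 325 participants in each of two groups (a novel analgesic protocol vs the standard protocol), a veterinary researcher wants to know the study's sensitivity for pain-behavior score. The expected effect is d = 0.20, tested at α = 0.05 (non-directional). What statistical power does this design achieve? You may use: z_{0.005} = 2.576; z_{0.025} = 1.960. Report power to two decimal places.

For two equal groups, power = Φ(d·√(n/2) − z_{α/2}).
d·√(n/2) = 0.20 × √(325/2) = 0.20 × 12.748 = 2.550.
z_β = 2.550 − 1.960 = 0.590.
Power = Φ(0.590) = 0.722.

power ≈ 0.72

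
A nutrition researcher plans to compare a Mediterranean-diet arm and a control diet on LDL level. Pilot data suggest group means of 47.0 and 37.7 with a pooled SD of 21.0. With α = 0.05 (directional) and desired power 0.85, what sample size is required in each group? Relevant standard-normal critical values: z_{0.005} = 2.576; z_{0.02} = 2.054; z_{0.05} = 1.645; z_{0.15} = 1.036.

Cohen's d = |M₁ − M₂| / SD_pooled = |47.0 − 37.7| / 21.0 = 9.3 / 21.0 = 0.443.
For two independent groups with equal n: n = 2·((z_{α} + z_β) / d)².
z_{α} + z_β = 1.645 + 1.036 = 2.681.
n = 2 × (2.681 / 0.443)² = 2 × 6.052² = 2 × 36.63 = 73.3.
Round up to the next whole participant.

n = 74 per group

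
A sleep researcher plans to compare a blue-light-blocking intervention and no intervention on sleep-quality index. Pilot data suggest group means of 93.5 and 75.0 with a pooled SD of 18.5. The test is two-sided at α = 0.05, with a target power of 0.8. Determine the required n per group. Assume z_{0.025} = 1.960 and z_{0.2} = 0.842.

Cohen's d = |M₁ − M₂| / SD_pooled = |93.5 − 75.0| / 18.5 = 18.5 / 18.5 = 1.000.
For two independent groups with equal n: n = 2·((z_{α/2} + z_β) / d)².
z_{α/2} + z_β = 1.960 + 0.842 = 2.802.
n = 2 × (2.802 / 1.000)² = 2 × 2.802² = 2 × 7.85 = 15.7.
Round up to the next whole participant.

n = 16 per group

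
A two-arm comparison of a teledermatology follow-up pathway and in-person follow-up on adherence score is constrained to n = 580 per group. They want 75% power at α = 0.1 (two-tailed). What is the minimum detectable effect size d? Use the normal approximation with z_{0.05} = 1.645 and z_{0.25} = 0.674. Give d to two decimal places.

d_min ≈ 0.14

For two independent groups of n = 580 each: d_min = (z_{α/2} + z_β)·√(2/n).
z-sum = 1.645 + 0.674 = 2.319.
d_min = 2.319 × √(2/580) = 2.319 × 0.0587 = 0.136.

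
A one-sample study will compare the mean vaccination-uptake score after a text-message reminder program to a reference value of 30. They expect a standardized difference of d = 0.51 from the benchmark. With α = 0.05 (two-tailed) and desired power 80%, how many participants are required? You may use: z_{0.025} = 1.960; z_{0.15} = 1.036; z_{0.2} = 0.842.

n = 31

For a one-sample test: n = ((z_{α/2} + z_β) / d)².
z_{α/2} + z_β = 1.960 + 0.842 = 2.802.
n = (2.802 / 0.51)² = 5.494² = 30.19.
Round up.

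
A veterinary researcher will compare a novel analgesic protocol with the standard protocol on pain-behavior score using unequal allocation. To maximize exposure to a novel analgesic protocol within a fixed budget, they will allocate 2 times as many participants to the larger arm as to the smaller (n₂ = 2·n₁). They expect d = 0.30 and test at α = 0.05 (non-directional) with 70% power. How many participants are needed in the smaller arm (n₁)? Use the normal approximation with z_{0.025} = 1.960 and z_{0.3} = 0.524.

With allocation ratio k = n₂/n₁ = 2, Var(x̄₁−x̄₂) = σ²(1/n₁ + 1/(k·n₁)) = σ²·(k+1)/(k·n₁).
So n₁ = (1 + 1/k)·((z_{α/2} + z_β)/d)² = 1.500 × (2.484/0.30)².
n₁ = 1.500 × 68.56 = 102.8.
Round up: n₁ = 103, giving n₂ = 2 × 103 = 206.

n₁ = 103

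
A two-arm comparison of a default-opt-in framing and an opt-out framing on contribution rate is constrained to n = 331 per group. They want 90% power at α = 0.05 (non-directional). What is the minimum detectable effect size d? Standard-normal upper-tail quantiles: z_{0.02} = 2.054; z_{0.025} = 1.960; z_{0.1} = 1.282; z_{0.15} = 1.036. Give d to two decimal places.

d_min ≈ 0.25

For two independent groups of n = 331 each: d_min = (z_{α/2} + z_β)·√(2/n).
z-sum = 1.960 + 1.282 = 3.242.
d_min = 3.242 × √(2/331) = 3.242 × 0.0777 = 0.252.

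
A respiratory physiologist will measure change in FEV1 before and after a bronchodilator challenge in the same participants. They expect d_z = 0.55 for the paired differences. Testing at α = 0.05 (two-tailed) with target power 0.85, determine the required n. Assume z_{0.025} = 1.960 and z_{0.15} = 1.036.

n = 30 pairs

For a paired (one-sample on differences) test: n = ((z_{α/2} + z_β) / d)².
z_{α/2} + z_β = 1.960 + 1.036 = 2.996.
n = (2.996 / 0.55)² = 5.447² = 29.67.
Round up.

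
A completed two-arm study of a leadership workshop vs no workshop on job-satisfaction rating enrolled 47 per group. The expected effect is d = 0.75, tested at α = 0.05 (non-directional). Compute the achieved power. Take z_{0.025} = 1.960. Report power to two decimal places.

For two equal groups, power = Φ(d·√(n/2) − z_{α/2}).
d·√(n/2) = 0.75 × √(47/2) = 0.75 × 4.848 = 3.636.
z_β = 3.636 − 1.960 = 1.676.
Power = Φ(1.676) = 0.953.

power ≈ 0.95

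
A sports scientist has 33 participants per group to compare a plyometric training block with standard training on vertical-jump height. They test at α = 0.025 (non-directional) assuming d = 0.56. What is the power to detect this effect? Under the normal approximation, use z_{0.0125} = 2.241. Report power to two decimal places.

For two equal groups, power = Φ(d·√(n/2) − z_{α/2}).
d·√(n/2) = 0.56 × √(33/2) = 0.56 × 4.062 = 2.275.
z_β = 2.275 − 2.241 = 0.034.
Power = Φ(0.034) = 0.513.

power ≈ 0.51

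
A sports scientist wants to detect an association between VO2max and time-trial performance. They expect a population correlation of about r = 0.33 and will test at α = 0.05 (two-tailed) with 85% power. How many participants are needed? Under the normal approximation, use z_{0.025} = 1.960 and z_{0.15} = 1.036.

n = 80

Fisher's z: C = ½·ln((1+r)/(1−r)) = ½·ln(1.9851) = 0.3428.
n = ((z_{α/2} + z_β)/C)² + 3.
(1.960 + 1.036) / 0.3428 = 2.996 / 0.3428 = 8.740.
n = 8.740² + 3 = 76.38 + 3 = 79.4.
Round up.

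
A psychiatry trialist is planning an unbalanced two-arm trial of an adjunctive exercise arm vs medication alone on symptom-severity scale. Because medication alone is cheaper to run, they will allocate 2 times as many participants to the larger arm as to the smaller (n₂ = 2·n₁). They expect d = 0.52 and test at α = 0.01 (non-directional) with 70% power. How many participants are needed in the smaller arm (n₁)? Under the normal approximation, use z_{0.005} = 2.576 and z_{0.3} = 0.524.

n₁ = 54

With allocation ratio k = n₂/n₁ = 2, Var(x̄₁−x̄₂) = σ²(1/n₁ + 1/(k·n₁)) = σ²·(k+1)/(k·n₁).
So n₁ = (1 + 1/k)·((z_{α/2} + z_β)/d)² = 1.500 × (3.100/0.52)².
n₁ = 1.500 × 35.54 = 53.3.
Round up: n₁ = 54, giving n₂ = 2 × 54 = 108.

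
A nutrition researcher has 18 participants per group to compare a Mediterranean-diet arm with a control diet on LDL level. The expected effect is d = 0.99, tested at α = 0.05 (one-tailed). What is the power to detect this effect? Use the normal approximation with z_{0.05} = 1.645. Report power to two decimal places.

For two equal groups, power = Φ(d·√(n/2) − z_{α}).
d·√(n/2) = 0.99 × √(18/2) = 0.99 × 3.000 = 2.970.
z_β = 2.970 − 1.645 = 1.325.
Power = Φ(1.325) = 0.907.

power ≈ 0.91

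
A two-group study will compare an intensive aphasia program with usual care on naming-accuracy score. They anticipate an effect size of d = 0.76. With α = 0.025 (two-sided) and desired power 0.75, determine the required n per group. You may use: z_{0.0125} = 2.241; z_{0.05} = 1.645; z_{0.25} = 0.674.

n = 30 per group

For two independent groups with equal n: n = 2·((z_{α/2} + z_β) / d)².
z_{α/2} + z_β = 2.241 + 0.674 = 2.915.
n = 2 × (2.915 / 0.76)² = 2 × 3.836² = 2 × 14.71 = 29.4.
Round up to the next whole participant.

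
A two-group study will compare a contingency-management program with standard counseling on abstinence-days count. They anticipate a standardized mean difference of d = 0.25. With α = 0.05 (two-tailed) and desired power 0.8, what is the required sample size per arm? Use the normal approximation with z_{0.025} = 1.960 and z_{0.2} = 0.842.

For two independent groups with equal n: n = 2·((z_{α/2} + z_β) / d)².
z_{α/2} + z_β = 1.960 + 0.842 = 2.802.
n = 2 × (2.802 / 0.25)² = 2 × 11.208² = 2 × 125.62 = 251.2.
Round up to the next whole participant.

n = 252 per group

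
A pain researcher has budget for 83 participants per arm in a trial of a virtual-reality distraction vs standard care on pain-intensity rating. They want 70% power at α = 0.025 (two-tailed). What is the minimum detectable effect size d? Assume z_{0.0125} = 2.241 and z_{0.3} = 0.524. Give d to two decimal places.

d_min ≈ 0.43

For two independent groups of n = 83 each: d_min = (z_{α/2} + z_β)·√(2/n).
z-sum = 2.241 + 0.524 = 2.765.
d_min = 2.765 × √(2/83) = 2.765 × 0.1552 = 0.429.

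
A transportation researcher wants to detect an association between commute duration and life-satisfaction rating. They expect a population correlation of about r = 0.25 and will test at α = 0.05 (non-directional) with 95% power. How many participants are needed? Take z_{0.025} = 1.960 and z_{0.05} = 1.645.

n = 203

Fisher's z: C = ½·ln((1+r)/(1−r)) = ½·ln(1.6667) = 0.2554.
n = ((z_{α/2} + z_β)/C)² + 3.
(1.960 + 1.645) / 0.2554 = 3.605 / 0.2554 = 14.115.
n = 14.115² + 3 = 199.24 + 3 = 202.2.
Round up.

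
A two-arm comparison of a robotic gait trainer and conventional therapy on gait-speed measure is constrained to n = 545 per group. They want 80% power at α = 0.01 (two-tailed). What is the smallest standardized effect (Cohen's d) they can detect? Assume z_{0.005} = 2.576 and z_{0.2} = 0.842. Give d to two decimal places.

d_min ≈ 0.21

For two independent groups of n = 545 each: d_min = (z_{α/2} + z_β)·√(2/n).
z-sum = 2.576 + 0.842 = 3.418.
d_min = 3.418 × √(2/545) = 3.418 × 0.0606 = 0.207.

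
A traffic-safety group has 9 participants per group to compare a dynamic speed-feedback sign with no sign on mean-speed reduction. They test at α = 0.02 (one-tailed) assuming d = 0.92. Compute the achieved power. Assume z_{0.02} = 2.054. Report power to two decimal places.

For two equal groups, power = Φ(d·√(n/2) − z_{α}).
d·√(n/2) = 0.92 × √(9/2) = 0.92 × 2.121 = 1.952.
z_β = 1.952 − 2.054 = -0.102.
Power = Φ(-0.102) = 0.459.

power ≈ 0.46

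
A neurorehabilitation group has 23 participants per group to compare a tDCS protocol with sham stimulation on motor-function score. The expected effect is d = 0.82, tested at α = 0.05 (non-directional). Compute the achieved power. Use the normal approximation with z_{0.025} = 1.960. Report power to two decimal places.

For two equal groups, power = Φ(d·√(n/2) − z_{α/2}).
d·√(n/2) = 0.82 × √(23/2) = 0.82 × 3.391 = 2.781.
z_β = 2.781 − 1.960 = 0.821.
Power = Φ(0.821) = 0.794.

power ≈ 0.79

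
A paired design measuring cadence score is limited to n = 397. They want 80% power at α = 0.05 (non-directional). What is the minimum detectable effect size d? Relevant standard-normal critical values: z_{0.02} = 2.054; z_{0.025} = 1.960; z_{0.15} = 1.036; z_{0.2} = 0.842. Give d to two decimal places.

d_min ≈ 0.14

For a single sample (or paired design) of n = 397: d_min = (z_{α/2} + z_β)/√n.
z-sum = 1.960 + 0.842 = 2.802.
d_min = 2.802 / √397 = 2.802 / 19.925 = 0.141.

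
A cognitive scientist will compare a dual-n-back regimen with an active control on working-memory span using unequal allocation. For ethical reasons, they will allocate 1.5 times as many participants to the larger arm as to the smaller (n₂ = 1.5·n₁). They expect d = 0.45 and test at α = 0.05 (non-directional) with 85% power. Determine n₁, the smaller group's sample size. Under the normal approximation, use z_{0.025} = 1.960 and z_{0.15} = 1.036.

With allocation ratio k = n₂/n₁ = 1.5, Var(x̄₁−x̄₂) = σ²(1/n₁ + 1/(k·n₁)) = σ²·(k+1)/(k·n₁).
So n₁ = (1 + 1/k)·((z_{α/2} + z_β)/d)² = 1.667 × (2.996/0.45)².
n₁ = 1.667 × 44.33 = 73.9.
Round up: n₁ = 74, giving n₂ = 1.5 × 74 = 111.

n₁ = 74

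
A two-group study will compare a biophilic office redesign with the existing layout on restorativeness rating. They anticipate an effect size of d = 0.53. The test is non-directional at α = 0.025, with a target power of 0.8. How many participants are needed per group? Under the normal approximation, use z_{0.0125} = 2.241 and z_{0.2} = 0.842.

For two independent groups with equal n: n = 2·((z_{α/2} + z_β) / d)².
z_{α/2} + z_β = 2.241 + 0.842 = 3.083.
n = 2 × (3.083 / 0.53)² = 2 × 5.817² = 2 × 33.84 = 67.7.
Round up to the next whole participant.

n = 68 per group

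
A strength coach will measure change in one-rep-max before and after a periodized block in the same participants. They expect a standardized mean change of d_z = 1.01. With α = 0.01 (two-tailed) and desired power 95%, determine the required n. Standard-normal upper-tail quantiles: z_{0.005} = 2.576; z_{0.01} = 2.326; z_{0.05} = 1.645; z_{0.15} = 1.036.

n = 18 pairs

For a paired (one-sample on differences) test: n = ((z_{α/2} + z_β) / d)².
z_{α/2} + z_β = 2.576 + 1.645 = 4.221.
n = (4.221 / 1.01)² = 4.179² = 17.47.
Round up.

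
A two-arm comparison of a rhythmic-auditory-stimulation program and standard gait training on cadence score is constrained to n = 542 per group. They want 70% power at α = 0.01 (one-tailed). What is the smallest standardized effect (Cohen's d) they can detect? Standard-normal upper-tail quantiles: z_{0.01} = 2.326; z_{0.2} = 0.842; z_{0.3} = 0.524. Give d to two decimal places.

For two independent groups of n = 542 each: d_min = (z_{α} + z_β)·√(2/n).
z-sum = 2.326 + 0.524 = 2.850.
d_min = 2.850 × √(2/542) = 2.850 × 0.0607 = 0.173.

d_min ≈ 0.17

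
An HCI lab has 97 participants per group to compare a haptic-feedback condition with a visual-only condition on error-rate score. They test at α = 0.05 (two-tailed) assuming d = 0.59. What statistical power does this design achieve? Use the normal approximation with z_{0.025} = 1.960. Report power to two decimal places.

For two equal groups, power = Φ(d·√(n/2) − z_{α/2}).
d·√(n/2) = 0.59 × √(97/2) = 0.59 × 6.964 = 4.109.
z_β = 4.109 − 1.960 = 2.149.
Power = Φ(2.149) = 0.984.

power ≈ 0.98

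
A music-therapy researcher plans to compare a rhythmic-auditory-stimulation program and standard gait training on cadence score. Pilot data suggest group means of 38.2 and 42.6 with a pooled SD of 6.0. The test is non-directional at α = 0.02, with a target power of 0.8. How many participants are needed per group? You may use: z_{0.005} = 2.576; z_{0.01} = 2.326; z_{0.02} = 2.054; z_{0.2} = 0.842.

n = 38 per group

Cohen's d = |M₁ − M₂| / SD_pooled = |38.2 − 42.6| / 6.0 = 4.4 / 6.0 = 0.733.
For two independent groups with equal n: n = 2·((z_{α/2} + z_β) / d)².
z_{α/2} + z_β = 2.326 + 0.842 = 3.168.
n = 2 × (3.168 / 0.733)² = 2 × 4.322² = 2 × 18.68 = 37.4.
Round up to the next whole participant.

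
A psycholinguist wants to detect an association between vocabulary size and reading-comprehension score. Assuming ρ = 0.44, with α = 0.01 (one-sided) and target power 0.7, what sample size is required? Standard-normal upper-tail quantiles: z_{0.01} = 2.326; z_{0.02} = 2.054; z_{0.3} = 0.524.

n = 40

Fisher's z: C = ½·ln((1+r)/(1−r)) = ½·ln(2.5714) = 0.4722.
n = ((z_{α} + z_β)/C)² + 3.
(2.326 + 0.524) / 0.4722 = 2.850 / 0.4722 = 6.036.
n = 6.036² + 3 = 36.43 + 3 = 39.4.
Round up.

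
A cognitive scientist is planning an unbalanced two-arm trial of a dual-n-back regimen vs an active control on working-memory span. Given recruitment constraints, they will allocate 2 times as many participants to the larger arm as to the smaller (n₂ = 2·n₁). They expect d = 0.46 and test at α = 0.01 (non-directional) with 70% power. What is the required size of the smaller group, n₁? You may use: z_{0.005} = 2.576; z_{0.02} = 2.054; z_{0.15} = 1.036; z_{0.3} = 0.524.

With allocation ratio k = n₂/n₁ = 2, Var(x̄₁−x̄₂) = σ²(1/n₁ + 1/(k·n₁)) = σ²·(k+1)/(k·n₁).
So n₁ = (1 + 1/k)·((z_{α/2} + z_β)/d)² = 1.500 × (3.100/0.46)².
n₁ = 1.500 × 45.42 = 68.1.
Round up: n₁ = 69, giving n₂ = 2 × 69 = 138.

n₁ = 69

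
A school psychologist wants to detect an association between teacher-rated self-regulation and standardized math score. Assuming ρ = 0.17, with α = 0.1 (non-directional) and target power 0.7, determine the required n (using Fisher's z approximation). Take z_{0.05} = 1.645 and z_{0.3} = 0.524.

n = 163

Fisher's z: C = ½·ln((1+r)/(1−r)) = ½·ln(1.4096) = 0.1717.
n = ((z_{α/2} + z_β)/C)² + 3.
(1.645 + 0.524) / 0.1717 = 2.169 / 0.1717 = 12.632.
n = 12.632² + 3 = 159.58 + 3 = 162.6.
Round up.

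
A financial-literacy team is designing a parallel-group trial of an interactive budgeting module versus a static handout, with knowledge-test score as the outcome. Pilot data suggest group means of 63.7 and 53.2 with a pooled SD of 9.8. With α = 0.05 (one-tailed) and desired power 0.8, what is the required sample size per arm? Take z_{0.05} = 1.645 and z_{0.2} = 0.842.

Cohen's d = |M₁ − M₂| / SD_pooled = |63.7 − 53.2| / 9.8 = 10.5 / 9.8 = 1.071.
For two independent groups with equal n: n = 2·((z_{α} + z_β) / d)².
z_{α} + z_β = 1.645 + 0.842 = 2.487.
n = 2 × (2.487 / 1.071)² = 2 × 2.322² = 2 × 5.39 = 10.8.
Round up to the next whole participant.

n = 11 per group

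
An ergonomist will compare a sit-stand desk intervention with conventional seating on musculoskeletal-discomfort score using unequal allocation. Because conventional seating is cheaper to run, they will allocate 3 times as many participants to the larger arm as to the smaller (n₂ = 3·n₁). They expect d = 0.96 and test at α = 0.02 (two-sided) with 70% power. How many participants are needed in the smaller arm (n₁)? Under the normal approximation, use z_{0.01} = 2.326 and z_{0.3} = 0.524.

n₁ = 12

With allocation ratio k = n₂/n₁ = 3, Var(x̄₁−x̄₂) = σ²(1/n₁ + 1/(k·n₁)) = σ²·(k+1)/(k·n₁).
So n₁ = (1 + 1/k)·((z_{α/2} + z_β)/d)² = 1.333 × (2.850/0.96)².
n₁ = 1.333 × 8.81 = 11.8.
Round up: n₁ = 12, giving n₂ = 3 × 12 = 36.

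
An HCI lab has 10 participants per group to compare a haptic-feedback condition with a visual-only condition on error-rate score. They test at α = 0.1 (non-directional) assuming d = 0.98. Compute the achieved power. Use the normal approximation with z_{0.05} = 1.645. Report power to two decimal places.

For two equal groups, power = Φ(d·√(n/2) − z_{α/2}).
d·√(n/2) = 0.98 × √(10/2) = 0.98 × 2.236 = 2.191.
z_β = 2.191 − 1.645 = 0.546.
Power = Φ(0.546) = 0.708.

power ≈ 0.71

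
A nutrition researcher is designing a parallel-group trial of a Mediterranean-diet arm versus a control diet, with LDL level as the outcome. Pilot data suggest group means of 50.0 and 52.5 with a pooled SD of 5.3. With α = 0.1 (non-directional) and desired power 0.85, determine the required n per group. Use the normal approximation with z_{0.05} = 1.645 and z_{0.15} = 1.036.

n = 65 per group

Cohen's d = |M₁ − M₂| / SD_pooled = |50.0 − 52.5| / 5.3 = 2.5 / 5.3 = 0.472.
For two independent groups with equal n: n = 2·((z_{α/2} + z_β) / d)².
z_{α/2} + z_β = 1.645 + 1.036 = 2.681.
n = 2 × (2.681 / 0.472)² = 2 × 5.680² = 2 × 32.26 = 64.5.
Round up to the next whole participant.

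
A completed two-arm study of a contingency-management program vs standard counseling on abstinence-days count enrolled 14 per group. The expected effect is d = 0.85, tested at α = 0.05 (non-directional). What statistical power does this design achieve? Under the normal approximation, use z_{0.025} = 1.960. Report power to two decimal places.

power ≈ 0.61

For two equal groups, power = Φ(d·√(n/2) − z_{α/2}).
d·√(n/2) = 0.85 × √(14/2) = 0.85 × 2.646 = 2.249.
z_β = 2.249 − 1.960 = 0.289.
Power = Φ(0.289) = 0.614.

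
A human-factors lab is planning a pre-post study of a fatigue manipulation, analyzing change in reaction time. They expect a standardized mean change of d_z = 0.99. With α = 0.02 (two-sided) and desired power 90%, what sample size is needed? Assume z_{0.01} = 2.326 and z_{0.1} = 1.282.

n = 14 pairs

For a paired (one-sample on differences) test: n = ((z_{α/2} + z_β) / d)².
z_{α/2} + z_β = 2.326 + 1.282 = 3.608.
n = (3.608 / 0.99)² = 3.644² = 13.28.
Round up.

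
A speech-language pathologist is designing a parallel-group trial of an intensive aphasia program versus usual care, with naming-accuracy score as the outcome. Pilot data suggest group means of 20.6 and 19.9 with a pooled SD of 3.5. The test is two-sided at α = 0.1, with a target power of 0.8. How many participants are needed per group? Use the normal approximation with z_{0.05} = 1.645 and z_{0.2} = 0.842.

n = 310 per group

Cohen's d = |M₁ − M₂| / SD_pooled = |20.6 − 19.9| / 3.5 = 0.7 / 3.5 = 0.200.
For two independent groups with equal n: n = 2·((z_{α/2} + z_β) / d)².
z_{α/2} + z_β = 1.645 + 0.842 = 2.487.
n = 2 × (2.487 / 0.200)² = 2 × 12.435² = 2 × 154.63 = 309.3.
Round up to the next whole participant.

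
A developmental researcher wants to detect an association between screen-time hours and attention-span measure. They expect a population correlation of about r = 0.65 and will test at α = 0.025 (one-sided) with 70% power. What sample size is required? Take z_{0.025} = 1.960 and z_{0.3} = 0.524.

Fisher's z: C = ½·ln((1+r)/(1−r)) = ½·ln(4.7143) = 0.7753.
n = ((z_{α} + z_β)/C)² + 3.
(1.960 + 0.524) / 0.7753 = 2.484 / 0.7753 = 3.204.
n = 3.204² + 3 = 10.27 + 3 = 13.3.
Round up.

n = 14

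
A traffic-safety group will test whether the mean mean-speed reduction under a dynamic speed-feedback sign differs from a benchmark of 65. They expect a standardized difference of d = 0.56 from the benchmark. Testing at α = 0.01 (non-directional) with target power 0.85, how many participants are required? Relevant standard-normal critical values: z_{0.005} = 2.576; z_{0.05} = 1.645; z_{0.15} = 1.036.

n = 42

For a one-sample test: n = ((z_{α/2} + z_β) / d)².
z_{α/2} + z_β = 2.576 + 1.036 = 3.612.
n = (3.612 / 0.56)² = 6.450² = 41.60.
Round up.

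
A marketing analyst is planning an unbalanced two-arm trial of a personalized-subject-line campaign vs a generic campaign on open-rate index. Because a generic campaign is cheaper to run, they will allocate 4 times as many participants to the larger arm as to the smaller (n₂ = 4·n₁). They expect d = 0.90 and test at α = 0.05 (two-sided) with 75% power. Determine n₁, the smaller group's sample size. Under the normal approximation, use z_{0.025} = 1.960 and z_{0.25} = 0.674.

n₁ = 11

With allocation ratio k = n₂/n₁ = 4, Var(x̄₁−x̄₂) = σ²(1/n₁ + 1/(k·n₁)) = σ²·(k+1)/(k·n₁).
So n₁ = (1 + 1/k)·((z_{α/2} + z_β)/d)² = 1.250 × (2.634/0.90)².
n₁ = 1.250 × 8.57 = 10.7.
Round up: n₁ = 11, giving n₂ = 4 × 11 = 44.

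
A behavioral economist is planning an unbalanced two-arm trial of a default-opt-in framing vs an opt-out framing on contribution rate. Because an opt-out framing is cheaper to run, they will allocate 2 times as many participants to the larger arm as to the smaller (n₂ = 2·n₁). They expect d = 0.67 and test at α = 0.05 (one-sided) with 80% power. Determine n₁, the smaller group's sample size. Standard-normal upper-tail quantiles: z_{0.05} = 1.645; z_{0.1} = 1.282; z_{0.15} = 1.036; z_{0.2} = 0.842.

n₁ = 21

With allocation ratio k = n₂/n₁ = 2, Var(x̄₁−x̄₂) = σ²(1/n₁ + 1/(k·n₁)) = σ²·(k+1)/(k·n₁).
So n₁ = (1 + 1/k)·((z_{α} + z_β)/d)² = 1.500 × (2.487/0.67)².
n₁ = 1.500 × 13.78 = 20.7.
Round up: n₁ = 21, giving n₂ = 2 × 21 = 42.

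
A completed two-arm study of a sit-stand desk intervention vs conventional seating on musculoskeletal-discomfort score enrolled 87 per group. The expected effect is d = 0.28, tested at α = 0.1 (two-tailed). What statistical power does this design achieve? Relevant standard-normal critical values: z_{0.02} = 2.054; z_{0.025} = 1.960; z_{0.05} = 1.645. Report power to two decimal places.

power ≈ 0.58

For two equal groups, power = Φ(d·√(n/2) − z_{α/2}).
d·√(n/2) = 0.28 × √(87/2) = 0.28 × 6.595 = 1.847.
z_β = 1.847 − 1.645 = 0.202.
Power = Φ(0.202) = 0.580.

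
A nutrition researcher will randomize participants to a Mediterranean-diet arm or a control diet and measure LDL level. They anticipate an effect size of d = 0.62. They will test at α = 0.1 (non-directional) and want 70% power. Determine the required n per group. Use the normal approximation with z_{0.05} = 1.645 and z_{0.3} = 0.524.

n = 25 per group

For two independent groups with equal n: n = 2·((z_{α/2} + z_β) / d)².
z_{α/2} + z_β = 1.645 + 0.524 = 2.169.
n = 2 × (2.169 / 0.62)² = 2 × 3.498² = 2 × 12.24 = 24.5.
Round up to the next whole participant.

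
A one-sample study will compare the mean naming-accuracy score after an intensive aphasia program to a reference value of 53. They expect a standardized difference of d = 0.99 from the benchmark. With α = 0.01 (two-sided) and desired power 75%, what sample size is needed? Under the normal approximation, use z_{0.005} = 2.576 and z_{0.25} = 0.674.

n = 11

For a one-sample test: n = ((z_{α/2} + z_β) / d)².
z_{α/2} + z_β = 2.576 + 0.674 = 3.250.
n = (3.250 / 0.99)² = 3.283² = 10.78.
Round up.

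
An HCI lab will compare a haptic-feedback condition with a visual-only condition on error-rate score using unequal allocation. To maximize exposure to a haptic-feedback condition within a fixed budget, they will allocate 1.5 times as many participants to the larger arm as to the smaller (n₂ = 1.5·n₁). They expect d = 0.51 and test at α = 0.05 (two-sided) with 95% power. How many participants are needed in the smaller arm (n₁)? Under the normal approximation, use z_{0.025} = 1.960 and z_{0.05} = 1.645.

n₁ = 84

With allocation ratio k = n₂/n₁ = 1.5, Var(x̄₁−x̄₂) = σ²(1/n₁ + 1/(k·n₁)) = σ²·(k+1)/(k·n₁).
So n₁ = (1 + 1/k)·((z_{α/2} + z_β)/d)² = 1.667 × (3.605/0.51)².
n₁ = 1.667 × 49.97 = 83.3.
Round up: n₁ = 84, giving n₂ = 1.5 × 84 = 126.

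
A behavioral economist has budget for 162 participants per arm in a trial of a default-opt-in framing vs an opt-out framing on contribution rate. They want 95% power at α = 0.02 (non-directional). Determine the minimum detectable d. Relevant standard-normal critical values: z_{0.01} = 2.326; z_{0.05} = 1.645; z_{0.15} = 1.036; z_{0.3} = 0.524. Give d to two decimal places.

d_min ≈ 0.44

For two independent groups of n = 162 each: d_min = (z_{α/2} + z_β)·√(2/n).
z-sum = 2.326 + 1.645 = 3.971.
d_min = 3.971 × √(2/162) = 3.971 × 0.1111 = 0.441.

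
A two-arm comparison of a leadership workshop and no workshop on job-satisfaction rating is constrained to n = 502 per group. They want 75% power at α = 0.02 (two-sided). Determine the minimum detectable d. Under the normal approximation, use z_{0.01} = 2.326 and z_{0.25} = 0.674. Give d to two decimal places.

For two independent groups of n = 502 each: d_min = (z_{α/2} + z_β)·√(2/n).
z-sum = 2.326 + 0.674 = 3.000.
d_min = 3.000 × √(2/502) = 3.000 × 0.0631 = 0.189.

d_min ≈ 0.19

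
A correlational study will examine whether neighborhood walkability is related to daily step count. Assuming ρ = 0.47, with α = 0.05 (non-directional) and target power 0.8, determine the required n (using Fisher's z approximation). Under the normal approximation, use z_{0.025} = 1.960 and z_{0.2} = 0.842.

Fisher's z: C = ½·ln((1+r)/(1−r)) = ½·ln(2.7736) = 0.5101.
n = ((z_{α/2} + z_β)/C)² + 3.
(1.960 + 0.842) / 0.5101 = 2.802 / 0.5101 = 5.493.
n = 5.493² + 3 = 30.17 + 3 = 33.2.
Round up.

n = 34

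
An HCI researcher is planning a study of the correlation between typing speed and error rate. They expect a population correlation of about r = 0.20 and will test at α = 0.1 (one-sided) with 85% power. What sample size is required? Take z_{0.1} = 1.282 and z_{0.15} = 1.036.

n = 134

Fisher's z: C = ½·ln((1+r)/(1−r)) = ½·ln(1.5000) = 0.2027.
n = ((z_{α} + z_β)/C)² + 3.
(1.282 + 1.036) / 0.2027 = 2.318 / 0.2027 = 11.436.
n = 11.436² + 3 = 130.77 + 3 = 133.8.
Round up.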